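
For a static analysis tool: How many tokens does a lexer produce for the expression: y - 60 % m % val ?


Scanning 'y - 60 % m % val'
Token 1: 'y' -> identifier
Token 2: '-' -> operator
Token 3: '60' -> integer_literal
Token 4: '%' -> operator
Token 5: 'm' -> identifier
Token 6: '%' -> operator
Token 7: 'val' -> identifier
Total tokens: 7

7


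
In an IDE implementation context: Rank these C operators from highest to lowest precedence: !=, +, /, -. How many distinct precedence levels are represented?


Looking up precedence for each operator:
  != -> precedence 3
  + -> precedence 5
  / -> precedence 6
  - -> precedence 5
Sorted highest to lowest: /, +, -, !=
Distinct precedence values: [6, 5, 3]
Number of distinct levels: 3

3


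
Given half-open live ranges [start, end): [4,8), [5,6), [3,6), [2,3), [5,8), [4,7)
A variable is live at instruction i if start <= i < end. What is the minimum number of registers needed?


Live ranges:
  Var0: [4, 8)
  Var1: [5, 6)
  Var2: [3, 6)
  Var3: [2, 3)
  Var4: [5, 8)
  Var5: [4, 7)
Sweep-line events (position, delta, active):
  pos=2 start -> active=1
  pos=3 end -> active=0
  pos=3 start -> active=1
  pos=4 start -> active=2
  pos=4 start -> active=3
  pos=5 start -> active=4
  pos=5 start -> active=5
  pos=6 end -> active=4
  pos=6 end -> active=3
  pos=7 end -> active=2
  pos=8 end -> active=1
  pos=8 end -> active=0
Maximum simultaneous active: 5
Minimum registers needed: 5

5


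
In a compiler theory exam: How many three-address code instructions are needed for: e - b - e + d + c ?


Expression: e - b - e + d + c
Generating three-address code (respecting * over +/- precedence):
  Instruction 1: t1 = e - b
  Instruction 2: t2 = t1 - e
  Instruction 3: t3 = t2 + d
  Instruction 4: t4 = t3 + c
Total instructions: 4

4


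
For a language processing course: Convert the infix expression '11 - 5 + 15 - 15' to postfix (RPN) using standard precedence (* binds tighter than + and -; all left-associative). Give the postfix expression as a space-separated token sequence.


Applying the shunting-yard algorithm:
  Operand 11 -> output
  Push '-' onto operator stack -> op-stack: [-]
  Operand 5 -> output
  See '+' (prec 1); top '-' (prec 1) >= it -> pop '-' to output
  Push '+' onto operator stack -> op-stack: [+]
  Operand 15 -> output
  See '-' (prec 1); top '+' (prec 1) >= it -> pop '+' to output
  Push '-' onto operator stack -> op-stack: [-]
  Operand 15 -> output
  End of input: pop '-' to output
Postfix result: 11 5 - 15 + 15 -

11 5 - 15 + 15 -


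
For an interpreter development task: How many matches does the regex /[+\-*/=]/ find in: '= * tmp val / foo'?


Pattern: /[+\-*/=]/ (operators)
Input: '= * tmp val / foo'
Scanning for matches:
  Match 1: '='
  Match 2: '*'
  Match 3: '/'
Total matches: 3

3


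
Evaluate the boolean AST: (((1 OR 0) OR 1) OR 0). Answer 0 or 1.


Step 1: Evaluate inner node
  1 OR 0 = 1
Step 2: Evaluate next node
  1 OR 1 = 1
Step 3: Evaluate root node
  1 OR 0 = 1

1


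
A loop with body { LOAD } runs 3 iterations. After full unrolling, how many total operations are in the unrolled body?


Loop body operations: LOAD (1 op per iteration)
Unrolling 3 iterations:
  Iteration 1: LOAD (1 ops)
  Iteration 2: LOAD (1 ops)
  Iteration 3: LOAD (1 ops)
Total: 3 iterations * 1 ops/iter = 3 operations

3


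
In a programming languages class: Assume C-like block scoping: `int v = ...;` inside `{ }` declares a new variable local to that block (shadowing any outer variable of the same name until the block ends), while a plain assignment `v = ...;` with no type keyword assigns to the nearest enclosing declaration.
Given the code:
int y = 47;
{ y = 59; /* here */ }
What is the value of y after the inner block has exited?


Analyzing scoping rules:
Outer scope: declares y = 47
Inner block: 'y = 59;' has no type keyword, so it is an assignment to the outer y (no shadowing)
The assignment changed the outer variable itself, so the new value persists after the block -> 59
Result: 59

59


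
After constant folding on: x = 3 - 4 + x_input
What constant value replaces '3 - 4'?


Identifying constant sub-expression:
  Original: x = 3 - 4 + x_input
  3 and 4 are both compile-time constants
  Evaluating: 3 - 4 = -1
  After folding: x = -1 + x_input

-1


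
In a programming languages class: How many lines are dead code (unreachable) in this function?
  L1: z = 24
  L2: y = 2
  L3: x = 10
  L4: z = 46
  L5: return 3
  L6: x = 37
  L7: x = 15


Analyzing control flow:
  L1: reachable (before return)
  L2: reachable (before return)
  L3: reachable (before return)
  L4: reachable (before return)
  L5: reachable (return statement)
  L6: DEAD (after return at L5)
  L7: DEAD (after return at L5)
Return at L5, total lines = 7
Dead lines: L6 through L7
Count: 2

2


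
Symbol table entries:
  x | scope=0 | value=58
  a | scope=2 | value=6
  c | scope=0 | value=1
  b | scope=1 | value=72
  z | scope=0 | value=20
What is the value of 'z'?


Searching symbol table for 'z':
  x | scope=0 | value=58
  a | scope=2 | value=6
  c | scope=0 | value=1
  b | scope=1 | value=72
  z | scope=0 | value=20 <- MATCH
Found 'z' at scope 0 with value 20

20


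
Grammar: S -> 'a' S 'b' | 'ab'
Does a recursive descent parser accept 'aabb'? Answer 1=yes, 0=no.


Grammar accepts strings of the form a^n b^n (n >= 1)
Word: 'aabb'
Counting: 2 a's and 2 b's
Check: 2 == 2? Yes
Derivation (S -> aSb applied 1 time(s), then S -> ab): S => aSb => aabb
Accepted

1


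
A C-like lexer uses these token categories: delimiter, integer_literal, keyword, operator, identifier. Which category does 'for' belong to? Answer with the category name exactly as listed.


Token: 'for'
Checking categories:
  identifier: no
  integer_literal: no
  operator: no
  keyword: YES
  delimiter: no
Category: keyword

keyword


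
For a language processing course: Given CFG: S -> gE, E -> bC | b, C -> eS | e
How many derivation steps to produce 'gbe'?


Grammar: S -> gE, E -> bC | b, C -> eS | e
Deriving 'gbe':
Step 1: S -> gE => gE
Step 2: E -> bC => gbC
Step 3: C -> e => gbe
Total derivation steps: 3

3


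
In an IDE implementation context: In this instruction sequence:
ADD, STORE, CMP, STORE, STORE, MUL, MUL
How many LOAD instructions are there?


Scanning instruction sequence for LOAD:
  Position 1: ADD
  Position 2: STORE
  Position 3: CMP
  Position 4: STORE
  Position 5: STORE
  Position 6: MUL
  Position 7: MUL
Matches at positions: []
Total LOAD count: 0

0


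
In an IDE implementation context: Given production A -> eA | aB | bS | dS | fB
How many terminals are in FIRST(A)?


Production: A -> eA | aB | bS | dS | fB
Examining each alternative for leading terminals:
  A -> eA : first terminal = 'e'
  A -> aB : first terminal = 'a'
  A -> bS : first terminal = 'b'
  A -> dS : first terminal = 'd'
  A -> fB : first terminal = 'f'
FIRST(A) = {a, b, d, e, f}
Count: 5

5


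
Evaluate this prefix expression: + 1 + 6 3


Parsing prefix expression: + 1 + 6 3
Step 1: Innermost operation '+ 6 3'
  6 + 3 = 9
Step 2: Outer operation '+ 1 [9]'
  1 + 9 = 10

10


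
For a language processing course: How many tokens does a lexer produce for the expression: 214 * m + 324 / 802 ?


Scanning '214 * m + 324 / 802'
Token 1: '214' -> integer_literal
Token 2: '*' -> operator
Token 3: 'm' -> identifier
Token 4: '+' -> operator
Token 5: '324' -> integer_literal
Token 6: '/' -> operator
Token 7: '802' -> integer_literal
Total tokens: 7

7


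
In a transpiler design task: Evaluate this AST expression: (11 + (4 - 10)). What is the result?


Expression: (11 + (4 - 10))
Evaluating step by step:
  4 - 10 = -6
  11 + -6 = 5
Result: 5

5


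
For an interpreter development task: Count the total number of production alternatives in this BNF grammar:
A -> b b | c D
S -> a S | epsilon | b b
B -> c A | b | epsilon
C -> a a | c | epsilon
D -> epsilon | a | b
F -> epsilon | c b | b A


Counting alternatives per rule:
  A: 2 alternative(s)
  S: 3 alternative(s)
  B: 3 alternative(s)
  C: 3 alternative(s)
  D: 3 alternative(s)
  F: 3 alternative(s)
Sum: 2 + 3 + 3 + 3 + 3 + 3 = 17

17


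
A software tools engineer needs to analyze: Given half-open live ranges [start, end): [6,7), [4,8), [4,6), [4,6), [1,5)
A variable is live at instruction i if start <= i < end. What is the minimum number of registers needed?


Live ranges:
  Var0: [6, 7)
  Var1: [4, 8)
  Var2: [4, 6)
  Var3: [4, 6)
  Var4: [1, 5)
Sweep-line events (position, delta, active):
  pos=1 start -> active=1
  pos=4 start -> active=2
  pos=4 start -> active=3
  pos=4 start -> active=4
  pos=5 end -> active=3
  pos=6 end -> active=2
  pos=6 end -> active=1
  pos=6 start -> active=2
  pos=7 end -> active=1
  pos=8 end -> active=0
Maximum simultaneous active: 4
Minimum registers needed: 4

4


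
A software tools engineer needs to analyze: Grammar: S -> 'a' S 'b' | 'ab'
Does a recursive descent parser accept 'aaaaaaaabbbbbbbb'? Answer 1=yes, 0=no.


Grammar accepts strings of the form a^n b^n (n >= 1)
Word: 'aaaaaaaabbbbbbbb'
Counting: 8 a's and 8 b's
Check: 8 == 8? Yes
Derivation (S -> aSb applied 7 time(s), then S -> ab): S => aSb => aaSbb => aaaSbbb => aaaaSbbbb => aaaaaSbbbbb => aaaaaaSbbbbbb => aaaaaaaSbbbbbbb => aaaaaaaabbbbbbbb
Accepted

1


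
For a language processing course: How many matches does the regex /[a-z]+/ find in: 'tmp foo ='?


Pattern: /[a-z]+/ (identifiers)
Input: 'tmp foo ='
Scanning for matches:
  Match 1: 'tmp'
  Match 2: 'foo'
Total matches: 2

2


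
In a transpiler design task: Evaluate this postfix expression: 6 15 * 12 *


Processing tokens left to right:
Push 6, Push 15
Pop 6 and 15, compute 6 * 15 = 90, push 90
Push 12
Pop 90 and 12, compute 90 * 12 = 1080, push 1080
Stack result: 1080

1080


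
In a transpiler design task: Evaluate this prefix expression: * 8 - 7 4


Parsing prefix expression: * 8 - 7 4
Step 1: Innermost operation '- 7 4'
  7 - 4 = 3
Step 2: Outer operation '* 8 [3]'
  8 * 3 = 24

24


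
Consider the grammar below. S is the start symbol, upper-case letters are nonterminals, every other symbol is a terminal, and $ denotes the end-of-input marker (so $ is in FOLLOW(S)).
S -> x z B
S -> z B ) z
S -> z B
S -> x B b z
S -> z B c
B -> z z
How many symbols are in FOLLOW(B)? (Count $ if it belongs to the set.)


S is the start symbol and does not occur in any rule body, so FOLLOW(S) = {$}.
Examining every occurrence of B in a rule body:
  S -> x z B : B is at the right end -> add FOLLOW(S) = {$}
  S -> z B ) z : B is followed by terminal ')' -> add ')'
  S -> z B : B is at the right end -> add FOLLOW(S) = {$} (already in the set)
  S -> x B b z : B is followed by terminal 'b' -> add 'b'
  S -> z B c : B is followed by terminal 'c' -> add 'c'
  B -> z z : B does not occur in the body -> contributes nothing
FOLLOW(B) = {), b, c, $}
Count: 4

4


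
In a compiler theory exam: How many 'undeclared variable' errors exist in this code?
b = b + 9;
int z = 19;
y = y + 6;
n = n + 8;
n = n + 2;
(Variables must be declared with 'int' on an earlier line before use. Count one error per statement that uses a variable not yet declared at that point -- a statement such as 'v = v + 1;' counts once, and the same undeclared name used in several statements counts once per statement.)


Scanning code line by line:
  Line 1: use 'b' -> ERROR (undeclared)
  Line 2: declare 'z' -> declared = ['z']
  Line 3: use 'y' -> ERROR (undeclared)
  Line 4: use 'n' -> ERROR (undeclared)
  Line 5: use 'n' -> ERROR (undeclared)
Total undeclared variable errors: 4

4


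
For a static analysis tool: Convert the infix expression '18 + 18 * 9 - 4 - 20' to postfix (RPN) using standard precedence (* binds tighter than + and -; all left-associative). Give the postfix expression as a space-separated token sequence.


Applying the shunting-yard algorithm:
  Operand 18 -> output
  Push '+' onto operator stack -> op-stack: [+]
  Operand 18 -> output
  Push '*' onto operator stack -> op-stack: [+, *]
  Operand 9 -> output
  See '-' (prec 1); top '*' (prec 2) >= it -> pop '*' to output
  See '-' (prec 1); top '+' (prec 1) >= it -> pop '+' to output
  Push '-' onto operator stack -> op-stack: [-]
  Operand 4 -> output
  See '-' (prec 1); top '-' (prec 1) >= it -> pop '-' to output
  Push '-' onto operator stack -> op-stack: [-]
  Operand 20 -> output
  End of input: pop '-' to output
Postfix result: 18 18 9 * + 4 - 20 -

18 18 9 * + 4 - 20 -


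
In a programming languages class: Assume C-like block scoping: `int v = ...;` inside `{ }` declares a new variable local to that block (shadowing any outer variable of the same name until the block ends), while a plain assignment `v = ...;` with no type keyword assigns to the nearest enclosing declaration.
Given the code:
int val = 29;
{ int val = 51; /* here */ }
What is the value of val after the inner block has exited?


Analyzing scoping rules:
Outer scope: declares val = 29
Inner block: 'int val = 51;' declares a NEW val that shadows the outer one
When the block exits the inner val goes out of scope; the outer val was never modified -> 29
Result: 29

29


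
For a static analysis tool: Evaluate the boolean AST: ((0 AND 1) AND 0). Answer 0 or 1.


Step 1: Evaluate inner node
  0 AND 1 = 0
Step 2: Evaluate root node
  0 AND 0 = 0

0


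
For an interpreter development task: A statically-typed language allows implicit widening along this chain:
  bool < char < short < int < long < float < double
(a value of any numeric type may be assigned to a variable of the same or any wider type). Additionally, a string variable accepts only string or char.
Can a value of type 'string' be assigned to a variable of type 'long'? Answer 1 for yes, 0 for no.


Target variable type: long
Source value type: string
Rule: string cannot widen to any numeric type
Result: 0

0


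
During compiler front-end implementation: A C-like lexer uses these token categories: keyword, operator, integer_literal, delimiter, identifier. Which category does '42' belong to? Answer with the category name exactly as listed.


Token: '42'
Checking categories:
  identifier: no
  integer_literal: YES
  operator: no
  keyword: no
  delimiter: no
Category: integer_literal

integer_literal


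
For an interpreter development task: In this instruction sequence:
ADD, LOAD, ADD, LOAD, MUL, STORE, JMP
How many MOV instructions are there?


Scanning instruction sequence for MOV:
  Position 1: ADD
  Position 2: LOAD
  Position 3: ADD
  Position 4: LOAD
  Position 5: MUL
  Position 6: STORE
  Position 7: JMP
Matches at positions: []
Total MOV count: 0

0


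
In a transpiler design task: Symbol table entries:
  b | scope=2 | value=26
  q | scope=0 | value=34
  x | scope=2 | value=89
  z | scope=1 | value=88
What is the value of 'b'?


Searching symbol table for 'b':
  b | scope=2 | value=26 <- MATCH
  q | scope=0 | value=34
  x | scope=2 | value=89
  z | scope=1 | value=88
Found 'b' at scope 2 with value 26

26


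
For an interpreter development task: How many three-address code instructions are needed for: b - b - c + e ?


Expression: b - b - c + e
Generating three-address code (respecting * over +/- precedence):
  Instruction 1: t1 = b - b
  Instruction 2: t2 = t1 - c
  Instruction 3: t3 = t2 + e
Total instructions: 3

3


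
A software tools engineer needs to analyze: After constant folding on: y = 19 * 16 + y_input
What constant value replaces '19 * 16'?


Identifying constant sub-expression:
  Original: y = 19 * 16 + y_input
  19 and 16 are both compile-time constants
  Evaluating: 19 * 16 = 304
  After folding: y = 304 + y_input

304


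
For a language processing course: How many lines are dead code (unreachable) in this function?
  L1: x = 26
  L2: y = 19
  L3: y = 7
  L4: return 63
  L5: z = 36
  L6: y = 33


Analyzing control flow:
  L1: reachable (before return)
  L2: reachable (before return)
  L3: reachable (before return)
  L4: reachable (return statement)
  L5: DEAD (after return at L4)
  L6: DEAD (after return at L4)
Return at L4, total lines = 6
Dead lines: L5 through L6
Count: 2

2


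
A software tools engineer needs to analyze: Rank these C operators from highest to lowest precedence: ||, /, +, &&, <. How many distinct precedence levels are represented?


Looking up precedence for each operator:
  || -> precedence 1
  / -> precedence 6
  + -> precedence 5
  && -> precedence 2
  < -> precedence 4
Sorted highest to lowest: /, +, <, &&, ||
Distinct precedence values: [6, 5, 4, 2, 1]
Number of distinct levels: 5

5


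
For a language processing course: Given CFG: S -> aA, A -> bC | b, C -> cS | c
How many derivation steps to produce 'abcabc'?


Grammar: S -> aA, A -> bC | b, C -> cS | c
Deriving 'abcabc':
Step 1: S -> aA => aA
Step 2: A -> bC => abC
Step 3: C -> cS => abcS
Step 4: S -> aA => abcaA
Step 5: A -> bC => abcabC
Step 6: C -> c => abcabc
Total derivation steps: 6

6


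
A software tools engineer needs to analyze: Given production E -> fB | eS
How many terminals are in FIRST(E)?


Production: E -> fB | eS
Examining each alternative for leading terminals:
  E -> fB : first terminal = 'f'
  E -> eS : first terminal = 'e'
FIRST(E) = {e, f}
Count: 2

2


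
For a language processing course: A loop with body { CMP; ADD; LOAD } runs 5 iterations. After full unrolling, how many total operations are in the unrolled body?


Loop body operations: CMP, ADD, LOAD (3 ops per iteration)
Unrolling 5 iterations:
  Iteration 1: CMP, ADD, LOAD (3 ops)
  Iteration 2: CMP, ADD, LOAD (3 ops)
  Iteration 3: CMP, ADD, LOAD (3 ops)
  Iteration 4: CMP, ADD, LOAD (3 ops)
  Iteration 5: CMP, ADD, LOAD (3 ops)
Total: 5 iterations * 3 ops/iter = 15 operations

15


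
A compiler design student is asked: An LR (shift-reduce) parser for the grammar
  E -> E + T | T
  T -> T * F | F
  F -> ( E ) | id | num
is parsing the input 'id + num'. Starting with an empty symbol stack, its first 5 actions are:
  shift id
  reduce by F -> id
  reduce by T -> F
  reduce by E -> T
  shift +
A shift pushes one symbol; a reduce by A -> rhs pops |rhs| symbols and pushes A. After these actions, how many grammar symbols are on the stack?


Tracking the symbol stack through each action:
  Action 1: shift 'id' : push -> stack = [id] (size 1)
  Action 2: reduce by F -> id : pop 1, push F -> stack = [F] (size 1)
  Action 3: reduce by T -> F : pop 1, push T -> stack = [T] (size 1)
  Action 4: reduce by E -> T : pop 1, push E -> stack = [E] (size 1)
  Action 5: shift '+' : push -> stack = [E, +] (size 2)
Final stack size: 2

2


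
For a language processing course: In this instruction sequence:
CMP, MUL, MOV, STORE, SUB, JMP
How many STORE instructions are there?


Scanning instruction sequence for STORE:
  Position 1: CMP
  Position 2: MUL
  Position 3: MOV
  Position 4: STORE <- MATCH
  Position 5: SUB
  Position 6: JMP
Matches at positions: [4]
Total STORE count: 1

1


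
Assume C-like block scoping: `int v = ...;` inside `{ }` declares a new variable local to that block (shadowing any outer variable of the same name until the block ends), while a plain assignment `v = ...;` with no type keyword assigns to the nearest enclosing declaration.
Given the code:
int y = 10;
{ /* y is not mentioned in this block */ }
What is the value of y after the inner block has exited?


Analyzing scoping rules:
Outer scope: declares y = 10
Inner block: y is neither redeclared nor assigned -> unchanged
After the block -> 10
Result: 10

10


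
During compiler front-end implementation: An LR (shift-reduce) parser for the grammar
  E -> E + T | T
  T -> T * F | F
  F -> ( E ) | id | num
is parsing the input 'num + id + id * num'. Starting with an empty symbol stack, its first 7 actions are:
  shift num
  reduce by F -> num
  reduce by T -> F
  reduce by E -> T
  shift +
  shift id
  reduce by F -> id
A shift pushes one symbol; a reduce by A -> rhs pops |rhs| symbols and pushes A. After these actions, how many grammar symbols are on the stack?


Tracking the symbol stack through each action:
  Action 1: shift 'num' : push -> stack = [num] (size 1)
  Action 2: reduce by F -> num : pop 1, push F -> stack = [F] (size 1)
  Action 3: reduce by T -> F : pop 1, push T -> stack = [T] (size 1)
  Action 4: reduce by E -> T : pop 1, push E -> stack = [E] (size 1)
  Action 5: shift '+' : push -> stack = [E, +] (size 2)
  Action 6: shift 'id' : push -> stack = [E, +, id] (size 3)
  Action 7: reduce by F -> id : pop 1, push F -> stack = [E, +, F] (size 3)
Final stack size: 3

3


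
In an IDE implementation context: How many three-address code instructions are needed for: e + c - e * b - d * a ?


Expression: e + c - e * b - d * a
Generating three-address code (respecting * over +/- precedence):
  Instruction 1: t1 = e * b
  Instruction 2: t2 = d * a
  Instruction 3: t3 = e + c
  Instruction 4: t4 = t3 - t1
  Instruction 5: t5 = t4 - t2
Total instructions: 5

5


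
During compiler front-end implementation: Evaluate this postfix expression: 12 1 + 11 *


Processing tokens left to right:
Push 12, Push 1
Pop 12 and 1, compute 12 + 1 = 13, push 13
Push 11
Pop 13 and 11, compute 13 * 11 = 143, push 143
Stack result: 143

143


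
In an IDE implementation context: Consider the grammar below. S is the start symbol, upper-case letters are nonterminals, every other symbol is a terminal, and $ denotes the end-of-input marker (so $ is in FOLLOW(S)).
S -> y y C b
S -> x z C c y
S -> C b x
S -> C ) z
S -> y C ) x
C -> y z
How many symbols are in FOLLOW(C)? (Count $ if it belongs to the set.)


S is the start symbol and does not occur in any rule body, so FOLLOW(S) = {$}.
Examining every occurrence of C in a rule body:
  S -> y y C b : C is followed by terminal 'b' -> add 'b'
  S -> x z C c y : C is followed by terminal 'c' -> add 'c'
  S -> C b x : C is followed by terminal 'b' -> add 'b' (already in the set)
  S -> C ) z : C is followed by terminal ')' -> add ')'
  S -> y C ) x : C is followed by terminal ')' -> add ')' (already in the set)
  C -> y z : C does not occur in the body -> contributes nothing
FOLLOW(C) = {), b, c}
Count: 3

3


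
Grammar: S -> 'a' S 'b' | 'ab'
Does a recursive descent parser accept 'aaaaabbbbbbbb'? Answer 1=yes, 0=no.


Grammar accepts strings of the form a^n b^n (n >= 1)
Word: 'aaaaabbbbbbbb'
Counting: 5 a's and 8 b's
Check: 5 == 8? No
Mismatch: a-count != b-count
Rejected

0


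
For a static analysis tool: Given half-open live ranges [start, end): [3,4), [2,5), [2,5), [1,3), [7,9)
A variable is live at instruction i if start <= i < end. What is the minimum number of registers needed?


Live ranges:
  Var0: [3, 4)
  Var1: [2, 5)
  Var2: [2, 5)
  Var3: [1, 3)
  Var4: [7, 9)
Sweep-line events (position, delta, active):
  pos=1 start -> active=1
  pos=2 start -> active=2
  pos=2 start -> active=3
  pos=3 end -> active=2
  pos=3 start -> active=3
  pos=4 end -> active=2
  pos=5 end -> active=1
  pos=5 end -> active=0
  pos=7 start -> active=1
  pos=9 end -> active=0
Maximum simultaneous active: 3
Minimum registers needed: 3

3


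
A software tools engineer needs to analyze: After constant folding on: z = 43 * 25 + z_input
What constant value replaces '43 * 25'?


Identifying constant sub-expression:
  Original: z = 43 * 25 + z_input
  43 and 25 are both compile-time constants
  Evaluating: 43 * 25 = 1075
  After folding: z = 1075 + z_input

1075


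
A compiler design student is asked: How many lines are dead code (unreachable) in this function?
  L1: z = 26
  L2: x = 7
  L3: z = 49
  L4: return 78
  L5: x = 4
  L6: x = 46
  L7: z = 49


Analyzing control flow:
  L1: reachable (before return)
  L2: reachable (before return)
  L3: reachable (before return)
  L4: reachable (return statement)
  L5: DEAD (after return at L4)
  L6: DEAD (after return at L4)
  L7: DEAD (after return at L4)
Return at L4, total lines = 7
Dead lines: L5 through L7
Count: 3

3


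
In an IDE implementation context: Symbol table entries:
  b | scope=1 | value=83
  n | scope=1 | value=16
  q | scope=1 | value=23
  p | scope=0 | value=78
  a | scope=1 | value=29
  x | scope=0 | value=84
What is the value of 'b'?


Searching symbol table for 'b':
  b | scope=1 | value=83 <- MATCH
  n | scope=1 | value=16
  q | scope=1 | value=23
  p | scope=0 | value=78
  a | scope=1 | value=29
  x | scope=0 | value=84
Found 'b' at scope 1 with value 83

83


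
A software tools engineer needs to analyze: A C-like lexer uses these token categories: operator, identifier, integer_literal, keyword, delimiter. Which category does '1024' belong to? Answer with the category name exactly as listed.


Token: '1024'
Checking categories:
  identifier: no
  integer_literal: YES
  operator: no
  keyword: no
  delimiter: no
Category: integer_literal

integer_literal


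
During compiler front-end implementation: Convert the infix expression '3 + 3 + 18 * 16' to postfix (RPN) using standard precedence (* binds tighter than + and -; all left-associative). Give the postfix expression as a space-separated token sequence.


Applying the shunting-yard algorithm:
  Operand 3 -> output
  Push '+' onto operator stack -> op-stack: [+]
  Operand 3 -> output
  See '+' (prec 1); top '+' (prec 1) >= it -> pop '+' to output
  Push '+' onto operator stack -> op-stack: [+]
  Operand 18 -> output
  Push '*' onto operator stack -> op-stack: [+, *]
  Operand 16 -> output
  End of input: pop '*' to output
  End of input: pop '+' to output
Postfix result: 3 3 + 18 16 * +

3 3 + 18 16 * +


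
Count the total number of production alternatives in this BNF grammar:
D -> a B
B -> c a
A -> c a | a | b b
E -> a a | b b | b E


Counting alternatives per rule:
  D: 1 alternative(s)
  B: 1 alternative(s)
  A: 3 alternative(s)
  E: 3 alternative(s)
Sum: 1 + 1 + 3 + 3 = 8

8


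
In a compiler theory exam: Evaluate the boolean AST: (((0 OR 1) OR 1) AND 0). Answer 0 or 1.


Step 1: Evaluate inner node
  0 OR 1 = 1
Step 2: Evaluate next node
  1 OR 1 = 1
Step 3: Evaluate root node
  1 AND 0 = 0

0


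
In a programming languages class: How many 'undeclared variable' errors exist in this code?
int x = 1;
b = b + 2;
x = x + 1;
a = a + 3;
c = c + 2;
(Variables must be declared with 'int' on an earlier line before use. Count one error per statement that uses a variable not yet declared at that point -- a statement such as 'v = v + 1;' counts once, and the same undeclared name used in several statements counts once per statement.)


Scanning code line by line:
  Line 1: declare 'x' -> declared = ['x']
  Line 2: use 'b' -> ERROR (undeclared)
  Line 3: use 'x' -> OK (declared)
  Line 4: use 'a' -> ERROR (undeclared)
  Line 5: use 'c' -> ERROR (undeclared)
Total undeclared variable errors: 3

3


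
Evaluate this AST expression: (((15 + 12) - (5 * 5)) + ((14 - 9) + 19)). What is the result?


Expression: (((15 + 12) - (5 * 5)) + ((14 - 9) + 19))
Evaluating step by step:
  15 + 12 = 27
  5 * 5 = 25
  27 - 25 = 2
  14 - 9 = 5
  5 + 19 = 24
  2 + 24 = 26
Result: 26

26


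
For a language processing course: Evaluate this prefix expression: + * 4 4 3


Parsing prefix expression: + * 4 4 3
Step 1: Innermost operation '* 4 4'
  4 * 4 = 16
Step 2: Outer operation '+ [16] 3'
  16 + 3 = 19

19


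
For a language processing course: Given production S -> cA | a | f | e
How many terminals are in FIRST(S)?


Production: S -> cA | a | f | e
Examining each alternative for leading terminals:
  S -> cA : first terminal = 'c'
  S -> a : first terminal = 'a'
  S -> f : first terminal = 'f'
  S -> e : first terminal = 'e'
FIRST(S) = {a, c, e, f}
Count: 4

4


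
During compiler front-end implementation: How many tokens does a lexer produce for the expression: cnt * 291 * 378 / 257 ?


Scanning 'cnt * 291 * 378 / 257'
Token 1: 'cnt' -> identifier
Token 2: '*' -> operator
Token 3: '291' -> integer_literal
Token 4: '*' -> operator
Token 5: '378' -> integer_literal
Token 6: '/' -> operator
Token 7: '257' -> integer_literal
Total tokens: 7

7


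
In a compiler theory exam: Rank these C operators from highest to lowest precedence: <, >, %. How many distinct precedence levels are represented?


Looking up precedence for each operator:
  < -> precedence 4
  > -> precedence 4
  % -> precedence 6
Sorted highest to lowest: %, <, >
Distinct precedence values: [6, 4]
Number of distinct levels: 2

2


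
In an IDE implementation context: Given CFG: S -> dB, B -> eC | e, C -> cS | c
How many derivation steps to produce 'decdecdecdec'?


Grammar: S -> dB, B -> eC | e, C -> cS | c
Deriving 'decdecdecdec':
Step 1: S -> dB => dB
Step 2: B -> eC => deC
Step 3: C -> cS => decS
Step 4: S -> dB => decdB
Step 5: B -> eC => decdeC
Step 6: C -> cS => decdecS
Step 7: S -> dB => decdecdB
Step 8: B -> eC => decdecdeC
Step 9: C -> cS => decdecdecS
Step 10: S -> dB => decdecdecdB
Step 11: B -> eC => decdecdecdeC
Step 12: C -> c => decdecdecdec
Total derivation steps: 12

12


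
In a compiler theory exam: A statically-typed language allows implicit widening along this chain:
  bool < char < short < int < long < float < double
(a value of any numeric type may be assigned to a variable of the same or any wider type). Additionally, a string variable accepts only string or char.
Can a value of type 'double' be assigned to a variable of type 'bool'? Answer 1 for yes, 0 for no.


Target variable type: bool
Source value type: double
Numeric ranks: double=6, bool=0
Widening allowed iff rank(source) <= rank(target): 6 <= 0? No
Result: 0

0


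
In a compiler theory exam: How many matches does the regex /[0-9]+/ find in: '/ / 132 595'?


Pattern: /[0-9]+/ (int literals)
Input: '/ / 132 595'
Scanning for matches:
  Match 1: '132'
  Match 2: '595'
Total matches: 2

2


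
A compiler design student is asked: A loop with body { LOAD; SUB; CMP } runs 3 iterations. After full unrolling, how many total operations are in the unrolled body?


Loop body operations: LOAD, SUB, CMP (3 ops per iteration)
Unrolling 3 iterations:
  Iteration 1: LOAD, SUB, CMP (3 ops)
  Iteration 2: LOAD, SUB, CMP (3 ops)
  Iteration 3: LOAD, SUB, CMP (3 ops)
Total: 3 iterations * 3 ops/iter = 9 operations

9


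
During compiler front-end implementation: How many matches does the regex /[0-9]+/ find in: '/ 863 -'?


Pattern: /[0-9]+/ (int literals)
Input: '/ 863 -'
Scanning for matches:
  Match 1: '863'
Total matches: 1

1


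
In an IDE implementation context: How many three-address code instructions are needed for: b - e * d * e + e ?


Expression: b - e * d * e + e
Generating three-address code (respecting * over +/- precedence):
  Instruction 1: t1 = e * d
  Instruction 2: t2 = t1 * e
  Instruction 3: t3 = b - t2
  Instruction 4: t4 = t3 + e
Total instructions: 4

4


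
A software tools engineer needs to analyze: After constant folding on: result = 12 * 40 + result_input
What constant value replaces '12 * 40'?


Identifying constant sub-expression:
  Original: result = 12 * 40 + result_input
  12 and 40 are both compile-time constants
  Evaluating: 12 * 40 = 480
  After folding: result = 480 + result_input

480


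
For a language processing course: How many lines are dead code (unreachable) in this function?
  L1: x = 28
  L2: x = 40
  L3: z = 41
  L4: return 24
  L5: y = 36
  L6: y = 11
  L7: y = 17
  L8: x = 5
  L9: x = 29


Analyzing control flow:
  L1: reachable (before return)
  L2: reachable (before return)
  L3: reachable (before return)
  L4: reachable (return statement)
  L5: DEAD (after return at L4)
  L6: DEAD (after return at L4)
  L7: DEAD (after return at L4)
  L8: DEAD (after return at L4)
  L9: DEAD (after return at L4)
Return at L4, total lines = 9
Dead lines: L5 through L9
Count: 5

5


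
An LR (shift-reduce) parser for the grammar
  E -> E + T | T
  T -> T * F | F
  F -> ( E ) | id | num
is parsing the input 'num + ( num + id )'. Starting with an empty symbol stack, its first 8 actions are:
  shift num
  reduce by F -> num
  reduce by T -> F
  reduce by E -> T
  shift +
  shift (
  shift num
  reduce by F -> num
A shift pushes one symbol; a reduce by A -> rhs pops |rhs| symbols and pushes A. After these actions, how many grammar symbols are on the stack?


Tracking the symbol stack through each action:
  Action 1: shift 'num' : push -> stack = [num] (size 1)
  Action 2: reduce by F -> num : pop 1, push F -> stack = [F] (size 1)
  Action 3: reduce by T -> F : pop 1, push T -> stack = [T] (size 1)
  Action 4: reduce by E -> T : pop 1, push E -> stack = [E] (size 1)
  Action 5: shift '+' : push -> stack = [E, +] (size 2)
  Action 6: shift '(' : push -> stack = [E, +, (] (size 3)
  Action 7: shift 'num' : push -> stack = [E, +, (, num] (size 4)
  Action 8: reduce by F -> num : pop 1, push F -> stack = [E, +, (, F] (size 4)
Final stack size: 4

4


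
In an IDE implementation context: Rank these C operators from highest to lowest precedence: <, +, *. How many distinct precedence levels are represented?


Looking up precedence for each operator:
  < -> precedence 4
  + -> precedence 5
  * -> precedence 6
Sorted highest to lowest: *, +, <
Distinct precedence values: [6, 5, 4]
Number of distinct levels: 3

3


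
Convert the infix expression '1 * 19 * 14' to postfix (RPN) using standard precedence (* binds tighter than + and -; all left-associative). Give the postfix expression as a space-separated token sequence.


Applying the shunting-yard algorithm:
  Operand 1 -> output
  Push '*' onto operator stack -> op-stack: [*]
  Operand 19 -> output
  See '*' (prec 2); top '*' (prec 2) >= it -> pop '*' to output
  Push '*' onto operator stack -> op-stack: [*]
  Operand 14 -> output
  End of input: pop '*' to output
Postfix result: 1 19 * 14 *

1 19 * 14 *


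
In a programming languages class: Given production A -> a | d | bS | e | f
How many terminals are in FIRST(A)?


Production: A -> a | d | bS | e | f
Examining each alternative for leading terminals:
  A -> a : first terminal = 'a'
  A -> d : first terminal = 'd'
  A -> bS : first terminal = 'b'
  A -> e : first terminal = 'e'
  A -> f : first terminal = 'f'
FIRST(A) = {a, b, d, e, f}
Count: 5

5


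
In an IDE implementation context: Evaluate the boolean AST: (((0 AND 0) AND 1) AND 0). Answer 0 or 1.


Step 1: Evaluate inner node
  0 AND 0 = 0
Step 2: Evaluate next node
  0 AND 1 = 0
Step 3: Evaluate root node
  0 AND 0 = 0

0


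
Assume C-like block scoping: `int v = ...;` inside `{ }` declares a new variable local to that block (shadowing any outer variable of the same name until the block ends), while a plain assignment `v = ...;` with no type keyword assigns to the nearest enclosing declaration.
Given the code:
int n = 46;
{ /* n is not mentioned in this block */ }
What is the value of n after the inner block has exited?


Analyzing scoping rules:
Outer scope: declares n = 46
Inner block: n is neither redeclared nor assigned -> unchanged
After the block -> 46
Result: 46

46


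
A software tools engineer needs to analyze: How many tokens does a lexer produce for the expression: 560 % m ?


Scanning '560 % m'
Token 1: '560' -> integer_literal
Token 2: '%' -> operator
Token 3: 'm' -> identifier
Total tokens: 3

3


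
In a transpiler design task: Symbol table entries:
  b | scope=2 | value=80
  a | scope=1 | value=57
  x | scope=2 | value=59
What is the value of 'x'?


Searching symbol table for 'x':
  b | scope=2 | value=80
  a | scope=1 | value=57
  x | scope=2 | value=59 <- MATCH
Found 'x' at scope 2 with value 59

59


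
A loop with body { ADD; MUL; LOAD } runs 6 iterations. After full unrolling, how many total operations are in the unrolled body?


Loop body operations: ADD, MUL, LOAD (3 ops per iteration)
Unrolling 6 iterations:
  Iteration 1: ADD, MUL, LOAD (3 ops)
  Iteration 2: ADD, MUL, LOAD (3 ops)
  Iteration 3: ADD, MUL, LOAD (3 ops)
  Iteration 4: ADD, MUL, LOAD (3 ops)
  Iteration 5: ADD, MUL, LOAD (3 ops)
  Iteration 6: ADD, MUL, LOAD (3 ops)
Total: 6 iterations * 3 ops/iter = 18 operations

18


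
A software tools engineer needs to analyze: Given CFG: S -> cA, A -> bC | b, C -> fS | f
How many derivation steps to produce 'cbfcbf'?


Grammar: S -> cA, A -> bC | b, C -> fS | f
Deriving 'cbfcbf':
Step 1: S -> cA => cA
Step 2: A -> bC => cbC
Step 3: C -> fS => cbfS
Step 4: S -> cA => cbfcA
Step 5: A -> bC => cbfcbC
Step 6: C -> f => cbfcbf
Total derivation steps: 6

6


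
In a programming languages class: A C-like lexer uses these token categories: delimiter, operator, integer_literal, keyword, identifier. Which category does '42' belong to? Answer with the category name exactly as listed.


Token: '42'
Checking categories:
  identifier: no
  integer_literal: YES
  operator: no
  keyword: no
  delimiter: no
Category: integer_literal

integer_literal


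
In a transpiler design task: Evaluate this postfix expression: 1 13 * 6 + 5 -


Processing tokens left to right:
Push 1, Push 13
Pop 1 and 13, compute 1 * 13 = 13, push 13
Push 6
Pop 13 and 6, compute 13 + 6 = 19, push 19
Push 5
Pop 19 and 5, compute 19 - 5 = 14, push 14
Stack result: 14

14


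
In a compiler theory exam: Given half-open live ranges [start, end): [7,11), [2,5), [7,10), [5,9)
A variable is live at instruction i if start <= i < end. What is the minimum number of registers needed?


Live ranges:
  Var0: [7, 11)
  Var1: [2, 5)
  Var2: [7, 10)
  Var3: [5, 9)
Sweep-line events (position, delta, active):
  pos=2 start -> active=1
  pos=5 end -> active=0
  pos=5 start -> active=1
  pos=7 start -> active=2
  pos=7 start -> active=3
  pos=9 end -> active=2
  pos=10 end -> active=1
  pos=11 end -> active=0
Maximum simultaneous active: 3
Minimum registers needed: 3

3


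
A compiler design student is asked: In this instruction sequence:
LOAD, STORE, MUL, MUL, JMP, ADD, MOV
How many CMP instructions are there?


Scanning instruction sequence for CMP:
  Position 1: LOAD
  Position 2: STORE
  Position 3: MUL
  Position 4: MUL
  Position 5: JMP
  Position 6: ADD
  Position 7: MOV
Matches at positions: []
Total CMP count: 0

0


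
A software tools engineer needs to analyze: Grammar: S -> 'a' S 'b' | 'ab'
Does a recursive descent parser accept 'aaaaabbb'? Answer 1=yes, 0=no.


Grammar accepts strings of the form a^n b^n (n >= 1)
Word: 'aaaaabbb'
Counting: 5 a's and 3 b's
Check: 5 == 3? No
Mismatch: a-count != b-count
Rejected

0


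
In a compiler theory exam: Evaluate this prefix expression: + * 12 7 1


Parsing prefix expression: + * 12 7 1
Step 1: Innermost operation '* 12 7'
  12 * 7 = 84
Step 2: Outer operation '+ [84] 1'
  84 + 1 = 85

85


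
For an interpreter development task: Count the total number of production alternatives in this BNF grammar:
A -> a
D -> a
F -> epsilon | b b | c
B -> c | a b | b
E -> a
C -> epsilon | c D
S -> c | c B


Counting alternatives per rule:
  A: 1 alternative(s)
  D: 1 alternative(s)
  F: 3 alternative(s)
  B: 3 alternative(s)
  E: 1 alternative(s)
  C: 2 alternative(s)
  S: 2 alternative(s)
Sum: 1 + 1 + 3 + 3 + 1 + 2 + 2 = 13

13


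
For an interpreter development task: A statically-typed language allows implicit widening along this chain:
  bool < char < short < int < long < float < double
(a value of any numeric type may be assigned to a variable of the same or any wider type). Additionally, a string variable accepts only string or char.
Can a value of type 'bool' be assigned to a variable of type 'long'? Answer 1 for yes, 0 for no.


Target variable type: long
Source value type: bool
Numeric ranks: bool=0, long=4
Widening allowed iff rank(source) <= rank(target): 0 <= 4? Yes
Result: 1

1


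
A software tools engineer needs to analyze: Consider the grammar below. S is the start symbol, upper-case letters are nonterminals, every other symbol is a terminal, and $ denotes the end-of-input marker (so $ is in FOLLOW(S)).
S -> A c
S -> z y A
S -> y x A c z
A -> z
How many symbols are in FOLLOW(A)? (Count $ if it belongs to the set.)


S is the start symbol and does not occur in any rule body, so FOLLOW(S) = {$}.
Examining every occurrence of A in a rule body:
  S -> A c : A is followed by terminal 'c' -> add 'c'
  S -> z y A : A is at the right end -> add FOLLOW(S) = {$}
  S -> y x A c z : A is followed by terminal 'c' -> add 'c' (already in the set)
  A -> z : A does not occur in the body -> contributes nothing
FOLLOW(A) = {c, $}
Count: 2

2
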